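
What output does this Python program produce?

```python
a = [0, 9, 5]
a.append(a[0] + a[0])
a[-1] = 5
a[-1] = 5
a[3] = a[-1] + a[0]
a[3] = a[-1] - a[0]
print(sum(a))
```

append a[0]+a[0] = 0+0 = 0 → [0, 9, 5, 0]
a[-1] = 5 → [0, 9, 5, 5]
a[-1] = 5 → [0, 9, 5, 5]
a[3] = a[-1]+a[0] = 5+0 = 5 → [0, 9, 5, 5]
a[3] = a[-1]-a[0] = 5-0 = 5 → [0, 9, 5, 5]
sum = 19

19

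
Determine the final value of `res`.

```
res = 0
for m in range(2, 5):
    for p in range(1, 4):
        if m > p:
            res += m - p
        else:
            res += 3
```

19

m=2,p=1: 2>1, res = 0+1 = 1
m=2,p=2: not 2>2, res = 1+3 = 4
m=2,p=3: not 2>3, res = 4+3 = 7
m=3,p=1: 3>1, res = 7+2 = 9
m=3,p=2: 3>2, res = 9+1 = 10
m=3,p=3: not 3>3, res = 10+3 = 13
m=4,p=1: 4>1, res = 13+3 = 16
m=4,p=2: 4>2, res = 16+2 = 18
m=4,p=3: 4>3, res = 18+1 = 19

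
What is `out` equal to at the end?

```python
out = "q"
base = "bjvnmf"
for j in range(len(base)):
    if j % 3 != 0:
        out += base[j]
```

'qjvmf'

j=0: skip
j=1: add 'j' → 'qj'
j=2: add 'v' → 'qjv'
j=3: skip
j=4: add 'm' → 'qjvm'
j=5: add 'f' → 'qjvmf'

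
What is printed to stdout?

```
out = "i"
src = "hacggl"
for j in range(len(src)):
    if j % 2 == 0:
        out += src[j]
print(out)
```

j=0: add 'h' → 'ih'
j=1: skip
j=2: add 'c' → 'ihc'
j=3: skip
j=4: add 'g' → 'ihcg'
j=5: skip

ihcg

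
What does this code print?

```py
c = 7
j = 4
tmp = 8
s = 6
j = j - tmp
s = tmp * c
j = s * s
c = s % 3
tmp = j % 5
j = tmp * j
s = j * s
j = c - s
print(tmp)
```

j = 4-8 = -4
s = 8*7 = 56
j = 56*56 = 3136
c = 56%3 = 2
tmp = 3136%5 = 1
j = 1*3136 = 3136
s = 3136*56 = 175616
j = 2-175616 = -175614

1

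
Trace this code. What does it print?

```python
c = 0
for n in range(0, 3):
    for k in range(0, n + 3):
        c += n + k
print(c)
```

n=0,k=0: c = 0+0 = 0
n=0,k=1: c = 0+1 = 1
n=0,k=2: c = 1+2 = 3
n=1,k=0: c = 3+1 = 4
n=1,k=1: c = 4+2 = 6
n=1,k=2: c = 6+3 = 9
n=1,k=3: c = 9+4 = 13
n=2,k=0: c = 13+2 = 15
n=2,k=1: c = 15+3 = 18
n=2,k=2: c = 18+4 = 22
n=2,k=3: c = 22+5 = 27
n=2,k=4: c = 27+6 = 33

33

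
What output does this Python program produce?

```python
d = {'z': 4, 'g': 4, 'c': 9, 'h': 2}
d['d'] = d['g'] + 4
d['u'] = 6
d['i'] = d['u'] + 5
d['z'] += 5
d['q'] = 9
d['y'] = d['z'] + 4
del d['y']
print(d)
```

{'z': 9, 'g': 4, 'c': 9, 'h': 2, 'd': 8, 'u': 6, 'i': 11, 'q': 9}

d['d'] = d['g']+4 = 8 → {'z': 4, 'g': 4, 'c': 9, 'h': 2, 'd': 8}
d['u'] = 6 → {'z': 4, 'g': 4, 'c': 9, 'h': 2, 'd': 8, 'u': 6}
d['i'] = d['u']+5 = 11 → {'z': 4, 'g': 4, 'c': 9, 'h': 2, 'd': 8, 'u': 6, 'i': 11}
d['z'] = 4+5 = 9 → {'z': 9, 'g': 4, 'c': 9, 'h': 2, 'd': 8, 'u': 6, 'i': 11}
d['q'] = 9 → {'z': 9, 'g': 4, 'c': 9, 'h': 2, 'd': 8, 'u': 6, 'i': 11, 'q': 9}
d['y'] = d['z']+4 = 13 → {'z': 9, 'g': 4, 'c': 9, 'h': 2, 'd': 8, 'u': 6, 'i': 11, 'q': 9, 'y': 13}
del 'y' → {'z': 9, 'g': 4, 'c': 9, 'h': 2, 'd': 8, 'u': 6, 'i': 11, 'q': 9}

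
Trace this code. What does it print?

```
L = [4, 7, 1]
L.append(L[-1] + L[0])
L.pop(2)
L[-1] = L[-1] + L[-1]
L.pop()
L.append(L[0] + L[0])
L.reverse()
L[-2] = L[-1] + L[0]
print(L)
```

append L[-1]+L[0] = 1+4 = 5 → [4, 7, 1, 5]
pop(2) removes 1 → [4, 7, 5]
L[-1] = L[-1]+L[-1] = 5+5 = 10 → [4, 7, 10]
pop() removes 10 → [4, 7]
append L[0]+L[0] = 4+4 = 8 → [4, 7, 8]
reverse → [8, 7, 4]
L[-2] = L[-1]+L[0] = 4+8 = 12 → [8, 12, 4]

[8, 12, 4]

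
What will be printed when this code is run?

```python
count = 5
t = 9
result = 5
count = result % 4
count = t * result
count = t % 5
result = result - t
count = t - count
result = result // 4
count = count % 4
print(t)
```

9

count = 5%4 = 1
count = 9*5 = 45
count = 9%5 = 4
result = 5-9 = -4
count = 9-4 = 5
result = (-4)//4 = -1
count = 5%4 = 1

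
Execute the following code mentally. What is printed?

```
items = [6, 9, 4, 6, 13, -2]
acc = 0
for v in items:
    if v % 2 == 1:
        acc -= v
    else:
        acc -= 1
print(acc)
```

-26

v=6: not odd, acc = 0-1 = -1
v=9: odd, acc = (-1)-9 = -10
v=4: not odd, acc = (-10)-1 = -11
v=6: not odd, acc = (-11)-1 = -12
v=13: odd, acc = (-12)-13 = -25
v=-2: not odd, acc = (-25)-1 = -26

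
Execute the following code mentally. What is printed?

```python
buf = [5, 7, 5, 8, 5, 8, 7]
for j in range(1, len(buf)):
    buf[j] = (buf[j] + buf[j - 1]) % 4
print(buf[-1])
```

j=1: buf[1] = (7+5)%4 = 0 → [5, 0, 5, 8, 5, 8, 7]
j=2: buf[2] = (5+0)%4 = 1 → [5, 0, 1, 8, 5, 8, 7]
j=3: buf[3] = (8+1)%4 = 1 → [5, 0, 1, 1, 5, 8, 7]
j=4: buf[4] = (5+1)%4 = 2 → [5, 0, 1, 1, 2, 8, 7]
j=5: buf[5] = (8+2)%4 = 2 → [5, 0, 1, 1, 2, 2, 7]
j=6: buf[6] = (7+2)%4 = 1 → [5, 0, 1, 1, 2, 2, 1]

1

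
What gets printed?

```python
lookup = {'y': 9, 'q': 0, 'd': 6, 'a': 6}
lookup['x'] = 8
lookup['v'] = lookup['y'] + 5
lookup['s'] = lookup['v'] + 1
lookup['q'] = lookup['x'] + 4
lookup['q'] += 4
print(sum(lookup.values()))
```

74

lookup['x'] = 8 → {'y': 9, 'q': 0, 'd': 6, 'a': 6, 'x': 8}
lookup['v'] = lookup['y']+5 = 14 → {'y': 9, 'q': 0, 'd': 6, 'a': 6, 'x': 8, 'v': 14}
lookup['s'] = lookup['v']+1 = 15 → {'y': 9, 'q': 0, 'd': 6, 'a': 6, 'x': 8, 'v': 14, 's': 15}
lookup['q'] = lookup['x']+4 = 12 → {'y': 9, 'q': 12, 'd': 6, 'a': 6, 'x': 8, 'v': 14, 's': 15}
lookup['q'] = 12+4 = 16 → {'y': 9, 'q': 16, 'd': 6, 'a': 6, 'x': 8, 'v': 14, 's': 15}
sum of values = 74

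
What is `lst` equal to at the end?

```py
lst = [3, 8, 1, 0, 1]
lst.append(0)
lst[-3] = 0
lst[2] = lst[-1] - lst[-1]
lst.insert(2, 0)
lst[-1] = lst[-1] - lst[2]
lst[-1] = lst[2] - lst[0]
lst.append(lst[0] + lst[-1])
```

[3, 8, 0, 0, 0, 1, -3, 0]

append 0 → [3, 8, 1, 0, 1, 0]
lst[-3] = 0 → [3, 8, 1, 0, 1, 0]
lst[2] = lst[-1]-lst[-1] = 0-0 = 0 → [3, 8, 0, 0, 1, 0]
insert 0 at 2 → [3, 8, 0, 0, 0, 1, 0]
lst[-1] = lst[-1]-lst[2] = 0-0 = 0 → [3, 8, 0, 0, 0, 1, 0]
lst[-1] = lst[2]-lst[0] = 0-3 = -3 → [3, 8, 0, 0, 0, 1, -3]
append lst[0]+lst[-1] = 3+(-3) = 0 → [3, 8, 0, 0, 0, 1, -3, 0]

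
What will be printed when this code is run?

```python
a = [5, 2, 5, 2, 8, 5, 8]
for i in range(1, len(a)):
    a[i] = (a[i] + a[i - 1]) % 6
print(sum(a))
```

i=1: a[1] = (2+5)%6 = 1 → [5, 1, 5, 2, 8, 5, 8]
i=2: a[2] = (5+1)%6 = 0 → [5, 1, 0, 2, 8, 5, 8]
i=3: a[3] = (2+0)%6 = 2 → [5, 1, 0, 2, 8, 5, 8]
i=4: a[4] = (8+2)%6 = 4 → [5, 1, 0, 2, 4, 5, 8]
i=5: a[5] = (5+4)%6 = 3 → [5, 1, 0, 2, 4, 3, 8]
i=6: a[6] = (8+3)%6 = 5 → [5, 1, 0, 2, 4, 3, 5]
sum = 20

20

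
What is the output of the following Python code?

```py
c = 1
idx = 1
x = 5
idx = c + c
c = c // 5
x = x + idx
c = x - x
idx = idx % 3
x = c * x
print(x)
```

idx = 1+1 = 2
c = 1//5 = 0
x = 5+2 = 7
c = 7-7 = 0
idx = 2%3 = 2
x = 0*7 = 0

0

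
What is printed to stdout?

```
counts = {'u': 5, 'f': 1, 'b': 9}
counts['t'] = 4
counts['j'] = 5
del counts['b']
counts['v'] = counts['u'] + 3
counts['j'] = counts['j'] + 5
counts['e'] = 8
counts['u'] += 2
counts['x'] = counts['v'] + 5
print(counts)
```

counts['t'] = 4 → {'u': 5, 'f': 1, 'b': 9, 't': 4}
counts['j'] = 5 → {'u': 5, 'f': 1, 'b': 9, 't': 4, 'j': 5}
del 'b' → {'u': 5, 'f': 1, 't': 4, 'j': 5}
counts['v'] = counts['u']+3 = 8 → {'u': 5, 'f': 1, 't': 4, 'j': 5, 'v': 8}
counts['j'] = counts['j']+5 = 10 → {'u': 5, 'f': 1, 't': 4, 'j': 10, 'v': 8}
counts['e'] = 8 → {'u': 5, 'f': 1, 't': 4, 'j': 10, 'v': 8, 'e': 8}
counts['u'] = 5+2 = 7 → {'u': 7, 'f': 1, 't': 4, 'j': 10, 'v': 8, 'e': 8}
counts['x'] = counts['v']+5 = 13 → {'u': 7, 'f': 1, 't': 4, 'j': 10, 'v': 8, 'e': 8, 'x': 13}

{'u': 7, 'f': 1, 't': 4, 'j': 10, 'v': 8, 'e': 8, 'x': 13}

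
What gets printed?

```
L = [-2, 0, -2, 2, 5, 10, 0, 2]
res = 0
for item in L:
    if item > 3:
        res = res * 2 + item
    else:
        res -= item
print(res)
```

26

item=-2: not >3, res = 0-(-2) = 2
item=0: not >3, res = 2-0 = 2
item=-2: not >3, res = 2-(-2) = 4
item=2: not >3, res = 4-2 = 2
item=5: >3, res = 2*2+5 = 9
item=10: >3, res = 9*2+10 = 28
item=0: not >3, res = 28-0 = 28
item=2: not >3, res = 28-2 = 26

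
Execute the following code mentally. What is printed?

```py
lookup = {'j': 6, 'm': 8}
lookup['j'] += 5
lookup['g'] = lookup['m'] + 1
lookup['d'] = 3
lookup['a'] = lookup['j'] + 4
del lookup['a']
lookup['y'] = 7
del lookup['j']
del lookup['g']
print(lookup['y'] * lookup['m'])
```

lookup['j'] = 6+5 = 11 → {'j': 11, 'm': 8}
lookup['g'] = lookup['m']+1 = 9 → {'j': 11, 'm': 8, 'g': 9}
lookup['d'] = 3 → {'j': 11, 'm': 8, 'g': 9, 'd': 3}
lookup['a'] = lookup['j']+4 = 15 → {'j': 11, 'm': 8, 'g': 9, 'd': 3, 'a': 15}
del 'a' → {'j': 11, 'm': 8, 'g': 9, 'd': 3}
lookup['y'] = 7 → {'j': 11, 'm': 8, 'g': 9, 'd': 3, 'y': 7}
del 'j' → {'m': 8, 'g': 9, 'd': 3, 'y': 7}
del 'g' → {'m': 8, 'd': 3, 'y': 7}
lookup['y']*lookup['m'] = 7*8 = 56

56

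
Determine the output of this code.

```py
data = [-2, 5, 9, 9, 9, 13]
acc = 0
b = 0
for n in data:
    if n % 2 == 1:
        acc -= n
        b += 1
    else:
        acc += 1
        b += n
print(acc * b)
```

n=-2: not odd, acc = 0+1 = 1; b=-2
n=5: odd, acc = 1-5 = -4; b=-1
n=9: odd, acc = (-4)-9 = -13; b=0
n=9: odd, acc = (-13)-9 = -22; b=1
n=9: odd, acc = (-22)-9 = -31; b=2
n=13: odd, acc = (-31)-13 = -44; b=3
acc*b = (-44)*3 = -132

-132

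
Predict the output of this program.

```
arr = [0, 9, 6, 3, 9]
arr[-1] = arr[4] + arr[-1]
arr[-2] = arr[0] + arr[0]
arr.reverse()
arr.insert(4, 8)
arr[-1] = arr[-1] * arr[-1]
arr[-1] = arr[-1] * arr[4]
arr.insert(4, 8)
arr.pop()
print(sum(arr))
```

arr[-1] = arr[4]+arr[-1] = 9+9 = 18 → [0, 9, 6, 3, 18]
arr[-2] = arr[0]+arr[0] = 0+0 = 0 → [0, 9, 6, 0, 18]
reverse → [18, 0, 6, 9, 0]
insert 8 at 4 → [18, 0, 6, 9, 8, 0]
arr[-1] = arr[-1]*arr[-1] = 0*0 = 0 → [18, 0, 6, 9, 8, 0]
arr[-1] = arr[-1]*arr[4] = 0*8 = 0 → [18, 0, 6, 9, 8, 0]
insert 8 at 4 → [18, 0, 6, 9, 8, 8, 0]
pop() removes 0 → [18, 0, 6, 9, 8, 8]
sum = 49

49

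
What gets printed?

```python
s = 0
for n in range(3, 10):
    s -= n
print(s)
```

n=3: s = 0-3 = -3
n=4: s = (-3)-4 = -7
n=5: s = (-7)-5 = -12
n=6: s = (-12)-6 = -18
n=7: s = (-18)-7 = -25
n=8: s = (-25)-8 = -33
n=9: s = (-33)-9 = -42

-42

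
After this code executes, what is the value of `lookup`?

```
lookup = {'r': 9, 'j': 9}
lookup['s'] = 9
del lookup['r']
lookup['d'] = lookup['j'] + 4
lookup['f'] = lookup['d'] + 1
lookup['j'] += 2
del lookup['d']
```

lookup['s'] = 9 → {'r': 9, 'j': 9, 's': 9}
del 'r' → {'j': 9, 's': 9}
lookup['d'] = lookup['j']+4 = 13 → {'j': 9, 's': 9, 'd': 13}
lookup['f'] = lookup['d']+1 = 14 → {'j': 9, 's': 9, 'd': 13, 'f': 14}
lookup['j'] = 9+2 = 11 → {'j': 11, 's': 9, 'd': 13, 'f': 14}
del 'd' → {'j': 11, 's': 9, 'f': 14}

{'j': 11, 's': 9, 'f': 14}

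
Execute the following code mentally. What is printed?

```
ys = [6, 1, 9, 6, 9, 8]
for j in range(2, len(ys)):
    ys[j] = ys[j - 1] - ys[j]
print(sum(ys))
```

j=2: ys[2] = 1-9 = -8 → [6, 1, -8, 6, 9, 8]
j=3: ys[3] = (-8)-6 = -14 → [6, 1, -8, -14, 9, 8]
j=4: ys[4] = (-14)-9 = -23 → [6, 1, -8, -14, -23, 8]
j=5: ys[5] = (-23)-8 = -31 → [6, 1, -8, -14, -23, -31]
sum = -69

-69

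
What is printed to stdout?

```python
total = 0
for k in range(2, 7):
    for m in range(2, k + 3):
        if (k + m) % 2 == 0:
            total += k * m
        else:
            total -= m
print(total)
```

k=2,m=2: even sum, total = 0+4 = 4
k=2,m=3: odd sum, total = 4-3 = 1
k=2,m=4: even sum, total = 1+8 = 9
k=3,m=2: odd sum, total = 9-2 = 7
k=3,m=3: even sum, total = 7+9 = 16
k=3,m=4: odd sum, total = 16-4 = 12
k=3,m=5: even sum, total = 12+15 = 27
k=4,m=2: even sum, total = 27+8 = 35
k=4,m=3: odd sum, total = 35-3 = 32
k=4,m=4: even sum, total = 32+16 = 48
k=4,m=5: odd sum, total = 48-5 = 43
k=4,m=6: even sum, total = 43+24 = 67
k=5,m=2: odd sum, total = 67-2 = 65
k=5,m=3: even sum, total = 65+15 = 80
k=5,m=4: odd sum, total = 80-4 = 76
k=5,m=5: even sum, total = 76+25 = 101
k=5,m=6: odd sum, total = 101-6 = 95
k=5,m=7: even sum, total = 95+35 = 130
k=6,m=2: even sum, total = 130+12 = 142
k=6,m=3: odd sum, total = 142-3 = 139
k=6,m=4: even sum, total = 139+24 = 163
k=6,m=5: odd sum, total = 163-5 = 158
k=6,m=6: even sum, total = 158+36 = 194
k=6,m=7: odd sum, total = 194-7 = 187
k=6,m=8: even sum, total = 187+48 = 235

235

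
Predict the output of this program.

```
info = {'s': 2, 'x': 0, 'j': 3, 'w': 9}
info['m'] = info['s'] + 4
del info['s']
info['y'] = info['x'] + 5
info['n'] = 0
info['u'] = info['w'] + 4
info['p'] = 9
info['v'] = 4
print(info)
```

{'x': 0, 'j': 3, 'w': 9, 'm': 6, 'y': 5, 'n': 0, 'u': 13, 'p': 9, 'v': 4}

info['m'] = info['s']+4 = 6 → {'s': 2, 'x': 0, 'j': 3, 'w': 9, 'm': 6}
del 's' → {'x': 0, 'j': 3, 'w': 9, 'm': 6}
info['y'] = info['x']+5 = 5 → {'x': 0, 'j': 3, 'w': 9, 'm': 6, 'y': 5}
info['n'] = 0 → {'x': 0, 'j': 3, 'w': 9, 'm': 6, 'y': 5, 'n': 0}
info['u'] = info['w']+4 = 13 → {'x': 0, 'j': 3, 'w': 9, 'm': 6, 'y': 5, 'n': 0, 'u': 13}
info['p'] = 9 → {'x': 0, 'j': 3, 'w': 9, 'm': 6, 'y': 5, 'n': 0, 'u': 13, 'p': 9}
info['v'] = 4 → {'x': 0, 'j': 3, 'w': 9, 'm': 6, 'y': 5, 'n': 0, 'u': 13, 'p': 9, 'v': 4}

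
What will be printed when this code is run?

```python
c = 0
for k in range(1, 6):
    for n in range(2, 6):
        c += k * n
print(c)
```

210

k=1,n=2: c = 0+2 = 2
k=1,n=3: c = 2+3 = 5
k=1,n=4: c = 5+4 = 9
k=1,n=5: c = 9+5 = 14
k=2,n=2: c = 14+4 = 18
k=2,n=3: c = 18+6 = 24
k=2,n=4: c = 24+8 = 32
k=2,n=5: c = 32+10 = 42
k=3,n=2: c = 42+6 = 48
k=3,n=3: c = 48+9 = 57
k=3,n=4: c = 57+12 = 69
k=3,n=5: c = 69+15 = 84
k=4,n=2: c = 84+8 = 92
k=4,n=3: c = 92+12 = 104
k=4,n=4: c = 104+16 = 120
k=4,n=5: c = 120+20 = 140
k=5,n=2: c = 140+10 = 150
k=5,n=3: c = 150+15 = 165
k=5,n=4: c = 165+20 = 185
k=5,n=5: c = 185+25 = 210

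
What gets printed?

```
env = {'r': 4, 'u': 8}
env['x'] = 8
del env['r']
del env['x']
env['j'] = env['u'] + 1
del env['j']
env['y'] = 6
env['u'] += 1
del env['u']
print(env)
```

{'y': 6}

env['x'] = 8 → {'r': 4, 'u': 8, 'x': 8}
del 'r' → {'u': 8, 'x': 8}
del 'x' → {'u': 8}
env['j'] = env['u']+1 = 9 → {'u': 8, 'j': 9}
del 'j' → {'u': 8}
env['y'] = 6 → {'u': 8, 'y': 6}
env['u'] = 8+1 = 9 → {'u': 9, 'y': 6}
del 'u' → {'y': 6}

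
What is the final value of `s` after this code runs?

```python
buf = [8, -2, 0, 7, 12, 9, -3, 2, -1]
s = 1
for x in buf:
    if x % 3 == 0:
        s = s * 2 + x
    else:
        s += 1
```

121

x=8: not %3==0, s = 1+1 = 2
x=-2: not %3==0, s = 2+1 = 3
x=0: %3==0, s = 3*2+0 = 6
x=7: not %3==0, s = 6+1 = 7
x=12: %3==0, s = 7*2+12 = 26
x=9: %3==0, s = 26*2+9 = 61
x=-3: %3==0, s = 61*2+(-3) = 119
x=2: not %3==0, s = 119+1 = 120
x=-1: not %3==0, s = 120+1 = 121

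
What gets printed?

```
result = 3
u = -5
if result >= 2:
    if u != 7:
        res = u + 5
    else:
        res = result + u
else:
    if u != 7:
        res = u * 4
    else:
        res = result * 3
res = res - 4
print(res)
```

result=3, u=-5
result >= 2 is True; u != 7 is True
→ res = u + 5 = 0
res = 0-4 = -4

-4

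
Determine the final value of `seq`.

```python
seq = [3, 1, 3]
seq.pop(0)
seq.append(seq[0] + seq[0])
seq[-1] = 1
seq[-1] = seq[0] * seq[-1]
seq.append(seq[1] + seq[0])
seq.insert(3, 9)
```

pop(0) removes 3 → [1, 3]
append seq[0]+seq[0] = 1+1 = 2 → [1, 3, 2]
seq[-1] = 1 → [1, 3, 1]
seq[-1] = seq[0]*seq[-1] = 1*1 = 1 → [1, 3, 1]
append seq[1]+seq[0] = 3+1 = 4 → [1, 3, 1, 4]
insert 9 at 3 → [1, 3, 1, 9, 4]

[1, 3, 1, 9, 4]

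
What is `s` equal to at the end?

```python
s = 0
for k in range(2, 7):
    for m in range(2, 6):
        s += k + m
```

k=2,m=2: s = 0+4 = 4
k=2,m=3: s = 4+5 = 9
k=2,m=4: s = 9+6 = 15
k=2,m=5: s = 15+7 = 22
k=3,m=2: s = 22+5 = 27
k=3,m=3: s = 27+6 = 33
k=3,m=4: s = 33+7 = 40
k=3,m=5: s = 40+8 = 48
k=4,m=2: s = 48+6 = 54
k=4,m=3: s = 54+7 = 61
k=4,m=4: s = 61+8 = 69
k=4,m=5: s = 69+9 = 78
k=5,m=2: s = 78+7 = 85
k=5,m=3: s = 85+8 = 93
k=5,m=4: s = 93+9 = 102
k=5,m=5: s = 102+10 = 112
k=6,m=2: s = 112+8 = 120
k=6,m=3: s = 120+9 = 129
k=6,m=4: s = 129+10 = 139
k=6,m=5: s = 139+11 = 150

150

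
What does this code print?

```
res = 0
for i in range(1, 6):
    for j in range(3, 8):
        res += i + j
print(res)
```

200

i=1,j=3: res = 0+4 = 4
i=1,j=4: res = 4+5 = 9
i=1,j=5: res = 9+6 = 15
i=1,j=6: res = 15+7 = 22
i=1,j=7: res = 22+8 = 30
i=2,j=3: res = 30+5 = 35
i=2,j=4: res = 35+6 = 41
i=2,j=5: res = 41+7 = 48
i=2,j=6: res = 48+8 = 56
i=2,j=7: res = 56+9 = 65
i=3,j=3: res = 65+6 = 71
i=3,j=4: res = 71+7 = 78
i=3,j=5: res = 78+8 = 86
i=3,j=6: res = 86+9 = 95
i=3,j=7: res = 95+10 = 105
i=4,j=3: res = 105+7 = 112
i=4,j=4: res = 112+8 = 120
i=4,j=5: res = 120+9 = 129
i=4,j=6: res = 129+10 = 139
i=4,j=7: res = 139+11 = 150
i=5,j=3: res = 150+8 = 158
i=5,j=4: res = 158+9 = 167
i=5,j=5: res = 167+10 = 177
i=5,j=6: res = 177+11 = 188
i=5,j=7: res = 188+12 = 200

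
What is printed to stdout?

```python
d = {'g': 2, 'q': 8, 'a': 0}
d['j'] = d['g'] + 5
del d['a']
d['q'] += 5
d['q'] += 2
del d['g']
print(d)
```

d['j'] = d['g']+5 = 7 → {'g': 2, 'q': 8, 'a': 0, 'j': 7}
del 'a' → {'g': 2, 'q': 8, 'j': 7}
d['q'] = 8+5 = 13 → {'g': 2, 'q': 13, 'j': 7}
d['q'] = 13+2 = 15 → {'g': 2, 'q': 15, 'j': 7}
del 'g' → {'q': 15, 'j': 7}

{'q': 15, 'j': 7}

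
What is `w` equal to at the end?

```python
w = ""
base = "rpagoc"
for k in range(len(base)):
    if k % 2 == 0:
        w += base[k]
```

k=0: add 'r' → 'r'
k=1: skip
k=2: add 'a' → 'ra'
k=3: skip
k=4: add 'o' → 'rao'
k=5: skip

'rao'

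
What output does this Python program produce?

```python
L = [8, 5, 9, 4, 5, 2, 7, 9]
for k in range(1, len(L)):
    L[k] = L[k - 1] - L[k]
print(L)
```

[8, 3, -6, -10, -15, -17, -24, -33]

k=1: L[1] = 8-5 = 3 → [8, 3, 9, 4, 5, 2, 7, 9]
k=2: L[2] = 3-9 = -6 → [8, 3, -6, 4, 5, 2, 7, 9]
k=3: L[3] = (-6)-4 = -10 → [8, 3, -6, -10, 5, 2, 7, 9]
k=4: L[4] = (-10)-5 = -15 → [8, 3, -6, -10, -15, 2, 7, 9]
k=5: L[5] = (-15)-2 = -17 → [8, 3, -6, -10, -15, -17, 7, 9]
k=6: L[6] = (-17)-7 = -24 → [8, 3, -6, -10, -15, -17, -24, 9]
k=7: L[7] = (-24)-9 = -33 → [8, 3, -6, -10, -15, -17, -24, -33]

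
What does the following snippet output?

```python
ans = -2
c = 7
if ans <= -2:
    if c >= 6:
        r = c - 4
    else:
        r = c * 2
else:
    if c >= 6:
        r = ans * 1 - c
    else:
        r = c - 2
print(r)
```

ans=-2, c=7
ans <= -2 is True; c >= 6 is True
→ r = c - 4 = 3

3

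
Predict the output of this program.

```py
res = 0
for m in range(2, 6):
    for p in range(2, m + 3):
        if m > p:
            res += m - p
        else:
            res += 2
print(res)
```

m=2,p=2: not 2>2, res = 0+2 = 2
m=2,p=3: not 2>3, res = 2+2 = 4
m=2,p=4: not 2>4, res = 4+2 = 6
m=3,p=2: 3>2, res = 6+1 = 7
m=3,p=3: not 3>3, res = 7+2 = 9
m=3,p=4: not 3>4, res = 9+2 = 11
m=3,p=5: not 3>5, res = 11+2 = 13
m=4,p=2: 4>2, res = 13+2 = 15
m=4,p=3: 4>3, res = 15+1 = 16
m=4,p=4: not 4>4, res = 16+2 = 18
m=4,p=5: not 4>5, res = 18+2 = 20
m=4,p=6: not 4>6, res = 20+2 = 22
m=5,p=2: 5>2, res = 22+3 = 25
m=5,p=3: 5>3, res = 25+2 = 27
m=5,p=4: 5>4, res = 27+1 = 28
m=5,p=5: not 5>5, res = 28+2 = 30
m=5,p=6: not 5>6, res = 30+2 = 32
m=5,p=7: not 5>7, res = 32+2 = 34

34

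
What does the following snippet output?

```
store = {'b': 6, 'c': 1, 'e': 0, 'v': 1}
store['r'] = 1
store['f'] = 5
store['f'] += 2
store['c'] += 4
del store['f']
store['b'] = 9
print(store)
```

{'b': 9, 'c': 5, 'e': 0, 'v': 1, 'r': 1}

store['r'] = 1 → {'b': 6, 'c': 1, 'e': 0, 'v': 1, 'r': 1}
store['f'] = 5 → {'b': 6, 'c': 1, 'e': 0, 'v': 1, 'r': 1, 'f': 5}
store['f'] = 5+2 = 7 → {'b': 6, 'c': 1, 'e': 0, 'v': 1, 'r': 1, 'f': 7}
store['c'] = 1+4 = 5 → {'b': 6, 'c': 5, 'e': 0, 'v': 1, 'r': 1, 'f': 7}
del 'f' → {'b': 6, 'c': 5, 'e': 0, 'v': 1, 'r': 1}
store['b'] = 9 → {'b': 9, 'c': 5, 'e': 0, 'v': 1, 'r': 1}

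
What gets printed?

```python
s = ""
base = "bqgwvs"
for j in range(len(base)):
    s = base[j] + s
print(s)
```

j=0: prepend 'b' → 'b'
j=1: prepend 'q' → 'qb'
j=2: prepend 'g' → 'gqb'
j=3: prepend 'w' → 'wgqb'
j=4: prepend 'v' → 'vwgqb'
j=5: prepend 's' → 'svwgqb'

svwgqb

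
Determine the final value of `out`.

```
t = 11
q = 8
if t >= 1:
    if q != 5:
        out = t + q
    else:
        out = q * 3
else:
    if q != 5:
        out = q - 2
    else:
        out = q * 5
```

t=11, q=8
t >= 1 is True; q != 5 is True
→ out = t + q = 19

19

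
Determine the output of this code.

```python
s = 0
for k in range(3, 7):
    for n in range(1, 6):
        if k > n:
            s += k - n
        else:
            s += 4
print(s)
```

k=3,n=1: 3>1, s = 0+2 = 2
k=3,n=2: 3>2, s = 2+1 = 3
k=3,n=3: not 3>3, s = 3+4 = 7
k=3,n=4: not 3>4, s = 7+4 = 11
k=3,n=5: not 3>5, s = 11+4 = 15
k=4,n=1: 4>1, s = 15+3 = 18
k=4,n=2: 4>2, s = 18+2 = 20
k=4,n=3: 4>3, s = 20+1 = 21
k=4,n=4: not 4>4, s = 21+4 = 25
k=4,n=5: not 4>5, s = 25+4 = 29
k=5,n=1: 5>1, s = 29+4 = 33
k=5,n=2: 5>2, s = 33+3 = 36
k=5,n=3: 5>3, s = 36+2 = 38
k=5,n=4: 5>4, s = 38+1 = 39
k=5,n=5: not 5>5, s = 39+4 = 43
k=6,n=1: 6>1, s = 43+5 = 48
k=6,n=2: 6>2, s = 48+4 = 52
k=6,n=3: 6>3, s = 52+3 = 55
k=6,n=4: 6>4, s = 55+2 = 57
k=6,n=5: 6>5, s = 57+1 = 58

58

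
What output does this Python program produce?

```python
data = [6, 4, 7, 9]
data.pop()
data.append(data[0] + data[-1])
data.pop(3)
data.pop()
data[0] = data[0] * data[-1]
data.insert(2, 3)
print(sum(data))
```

31

pop() removes 9 → [6, 4, 7]
append data[0]+data[-1] = 6+7 = 13 → [6, 4, 7, 13]
pop(3) removes 13 → [6, 4, 7]
pop() removes 7 → [6, 4]
data[0] = data[0]*data[-1] = 6*4 = 24 → [24, 4]
insert 3 at 2 → [24, 4, 3]
sum = 31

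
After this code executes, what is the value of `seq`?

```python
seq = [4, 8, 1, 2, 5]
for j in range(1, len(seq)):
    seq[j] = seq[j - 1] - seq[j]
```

[4, -4, -5, -7, -12]

j=1: seq[1] = 4-8 = -4 → [4, -4, 1, 2, 5]
j=2: seq[2] = (-4)-1 = -5 → [4, -4, -5, 2, 5]
j=3: seq[3] = (-5)-2 = -7 → [4, -4, -5, -7, 5]
j=4: seq[4] = (-7)-5 = -12 → [4, -4, -5, -7, -12]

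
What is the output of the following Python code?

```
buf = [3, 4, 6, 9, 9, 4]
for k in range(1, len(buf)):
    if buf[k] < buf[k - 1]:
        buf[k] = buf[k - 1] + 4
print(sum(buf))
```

44

k=1: 4>=3, unchanged → [3, 4, 6, 9, 9, 4]
k=2: 6>=4, unchanged → [3, 4, 6, 9, 9, 4]
k=3: 9>=6, unchanged → [3, 4, 6, 9, 9, 4]
k=4: 9>=9, unchanged → [3, 4, 6, 9, 9, 4]
k=5: 4<9, buf[5] = 9+4 = 13 → [3, 4, 6, 9, 9, 13]
sum = 44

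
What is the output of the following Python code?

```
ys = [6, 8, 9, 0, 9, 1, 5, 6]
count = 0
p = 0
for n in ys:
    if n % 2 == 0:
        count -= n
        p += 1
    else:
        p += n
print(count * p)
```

-560

n=6: even, count = 0-6 = -6; p=1
n=8: even, count = (-6)-8 = -14; p=2
n=9: not even; p=11
n=0: even, count = (-14)-0 = -14; p=12
n=9: not even; p=21
n=1: not even; p=22
n=5: not even; p=27
n=6: even, count = (-14)-6 = -20; p=28
count*p = (-20)*28 = -560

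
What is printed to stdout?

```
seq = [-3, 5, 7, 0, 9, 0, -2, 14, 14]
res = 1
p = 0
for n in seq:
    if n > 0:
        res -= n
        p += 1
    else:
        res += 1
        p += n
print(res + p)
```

-44

n=-3: not >0, res = 1+1 = 2; p=-3
n=5: >0, res = 2-5 = -3; p=-2
n=7: >0, res = (-3)-7 = -10; p=-1
n=0: not >0, res = (-10)+1 = -9; p=-1
n=9: >0, res = (-9)-9 = -18; p=0
n=0: not >0, res = (-18)+1 = -17; p=0
n=-2: not >0, res = (-17)+1 = -16; p=-2
n=14: >0, res = (-16)-14 = -30; p=-1
n=14: >0, res = (-30)-14 = -44; p=0
res+p = (-44)+0 = -44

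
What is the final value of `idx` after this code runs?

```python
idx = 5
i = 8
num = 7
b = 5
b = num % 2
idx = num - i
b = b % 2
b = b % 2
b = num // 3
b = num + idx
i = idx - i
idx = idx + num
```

6

b = 7%2 = 1
idx = 7-8 = -1
b = 1%2 = 1
b = 1%2 = 1
b = 7//3 = 2
b = 7+(-1) = 6
i = (-1)-8 = -9
idx = (-1)+7 = 6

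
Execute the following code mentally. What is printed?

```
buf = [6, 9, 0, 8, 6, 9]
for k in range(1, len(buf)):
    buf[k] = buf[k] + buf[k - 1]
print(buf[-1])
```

38

k=1: buf[1] = 9+6 = 15 → [6, 15, 0, 8, 6, 9]
k=2: buf[2] = 0+15 = 15 → [6, 15, 15, 8, 6, 9]
k=3: buf[3] = 8+15 = 23 → [6, 15, 15, 23, 6, 9]
k=4: buf[4] = 6+23 = 29 → [6, 15, 15, 23, 29, 9]
k=5: buf[5] = 9+29 = 38 → [6, 15, 15, 23, 29, 38]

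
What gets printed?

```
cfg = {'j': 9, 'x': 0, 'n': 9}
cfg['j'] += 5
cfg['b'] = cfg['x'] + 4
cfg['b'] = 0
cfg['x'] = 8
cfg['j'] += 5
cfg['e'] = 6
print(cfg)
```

{'j': 19, 'x': 8, 'n': 9, 'b': 0, 'e': 6}

cfg['j'] = 9+5 = 14 → {'j': 14, 'x': 0, 'n': 9}
cfg['b'] = cfg['x']+4 = 4 → {'j': 14, 'x': 0, 'n': 9, 'b': 4}
cfg['b'] = 0 → {'j': 14, 'x': 0, 'n': 9, 'b': 0}
cfg['x'] = 8 → {'j': 14, 'x': 8, 'n': 9, 'b': 0}
cfg['j'] = 14+5 = 19 → {'j': 19, 'x': 8, 'n': 9, 'b': 0}
cfg['e'] = 6 → {'j': 19, 'x': 8, 'n': 9, 'b': 0, 'e': 6}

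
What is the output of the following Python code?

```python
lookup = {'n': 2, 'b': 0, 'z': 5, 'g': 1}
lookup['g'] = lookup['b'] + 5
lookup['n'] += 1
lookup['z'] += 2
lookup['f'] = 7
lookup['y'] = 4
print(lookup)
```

{'n': 3, 'b': 0, 'z': 7, 'g': 5, 'f': 7, 'y': 4}

lookup['g'] = lookup['b']+5 = 5 → {'n': 2, 'b': 0, 'z': 5, 'g': 5}
lookup['n'] = 2+1 = 3 → {'n': 3, 'b': 0, 'z': 5, 'g': 5}
lookup['z'] = 5+2 = 7 → {'n': 3, 'b': 0, 'z': 7, 'g': 5}
lookup['f'] = 7 → {'n': 3, 'b': 0, 'z': 7, 'g': 5, 'f': 7}
lookup['y'] = 4 → {'n': 3, 'b': 0, 'z': 7, 'g': 5, 'f': 7, 'y': 4}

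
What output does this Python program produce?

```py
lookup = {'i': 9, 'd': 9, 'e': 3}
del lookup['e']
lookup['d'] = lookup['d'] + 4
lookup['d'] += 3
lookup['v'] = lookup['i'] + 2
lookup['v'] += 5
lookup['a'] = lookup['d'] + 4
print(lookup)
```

{'i': 9, 'd': 16, 'v': 16, 'a': 20}

del 'e' → {'i': 9, 'd': 9}
lookup['d'] = lookup['d']+4 = 13 → {'i': 9, 'd': 13}
lookup['d'] = 13+3 = 16 → {'i': 9, 'd': 16}
lookup['v'] = lookup['i']+2 = 11 → {'i': 9, 'd': 16, 'v': 11}
lookup['v'] = 11+5 = 16 → {'i': 9, 'd': 16, 'v': 16}
lookup['a'] = lookup['d']+4 = 20 → {'i': 9, 'd': 16, 'v': 16, 'a': 20}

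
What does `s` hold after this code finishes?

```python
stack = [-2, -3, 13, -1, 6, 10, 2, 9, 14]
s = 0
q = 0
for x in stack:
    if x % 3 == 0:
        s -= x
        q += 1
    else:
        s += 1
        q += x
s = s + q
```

x=-2: not %3==0, s = 0+1 = 1; q=-2
x=-3: %3==0, s = 1-(-3) = 4; q=-1
x=13: not %3==0, s = 4+1 = 5; q=12
x=-1: not %3==0, s = 5+1 = 6; q=11
x=6: %3==0, s = 6-6 = 0; q=12
x=10: not %3==0, s = 0+1 = 1; q=22
x=2: not %3==0, s = 1+1 = 2; q=24
x=9: %3==0, s = 2-9 = -7; q=25
x=14: not %3==0, s = (-7)+1 = -6; q=39
s+q = (-6)+39 = 33

33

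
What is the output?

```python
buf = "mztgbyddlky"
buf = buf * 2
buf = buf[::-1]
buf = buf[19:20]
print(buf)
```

t

repeat ×2 → 'mztgbyddlkymztgbyddlky'
reverse → 'yklddybgtzmyklddybgtzm'
slice [19:20] → 't'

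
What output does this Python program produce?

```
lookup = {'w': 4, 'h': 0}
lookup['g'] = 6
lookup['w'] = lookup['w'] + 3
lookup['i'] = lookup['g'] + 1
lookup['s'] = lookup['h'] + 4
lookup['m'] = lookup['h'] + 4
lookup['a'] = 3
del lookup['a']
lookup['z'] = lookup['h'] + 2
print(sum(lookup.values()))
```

lookup['g'] = 6 → {'w': 4, 'h': 0, 'g': 6}
lookup['w'] = lookup['w']+3 = 7 → {'w': 7, 'h': 0, 'g': 6}
lookup['i'] = lookup['g']+1 = 7 → {'w': 7, 'h': 0, 'g': 6, 'i': 7}
lookup['s'] = lookup['h']+4 = 4 → {'w': 7, 'h': 0, 'g': 6, 'i': 7, 's': 4}
lookup['m'] = lookup['h']+4 = 4 → {'w': 7, 'h': 0, 'g': 6, 'i': 7, 's': 4, 'm': 4}
lookup['a'] = 3 → {'w': 7, 'h': 0, 'g': 6, 'i': 7, 's': 4, 'm': 4, 'a': 3}
del 'a' → {'w': 7, 'h': 0, 'g': 6, 'i': 7, 's': 4, 'm': 4}
lookup['z'] = lookup['h']+2 = 2 → {'w': 7, 'h': 0, 'g': 6, 'i': 7, 's': 4, 'm': 4, 'z': 2}
sum of values = 30

30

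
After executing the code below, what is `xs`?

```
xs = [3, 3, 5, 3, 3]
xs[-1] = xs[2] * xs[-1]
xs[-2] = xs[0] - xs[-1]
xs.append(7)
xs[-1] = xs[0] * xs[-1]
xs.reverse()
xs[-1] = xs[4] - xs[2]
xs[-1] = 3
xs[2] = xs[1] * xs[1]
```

[21, 15, 225, 5, 3, 3]

xs[-1] = xs[2]*xs[-1] = 5*3 = 15 → [3, 3, 5, 3, 15]
xs[-2] = xs[0]-xs[-1] = 3-15 = -12 → [3, 3, 5, -12, 15]
append 7 → [3, 3, 5, -12, 15, 7]
xs[-1] = xs[0]*xs[-1] = 3*7 = 21 → [3, 3, 5, -12, 15, 21]
reverse → [21, 15, -12, 5, 3, 3]
xs[-1] = xs[4]-xs[2] = 3-(-12) = 15 → [21, 15, -12, 5, 3, 15]
xs[-1] = 3 → [21, 15, -12, 5, 3, 3]
xs[2] = xs[1]*xs[1] = 15*15 = 225 → [21, 15, 225, 5, 3, 3]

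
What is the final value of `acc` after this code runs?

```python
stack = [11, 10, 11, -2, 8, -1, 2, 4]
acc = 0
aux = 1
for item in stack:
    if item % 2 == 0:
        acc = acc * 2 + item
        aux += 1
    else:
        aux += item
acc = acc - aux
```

item=11: not even; aux=12
item=10: even, acc = 0*2+10 = 10; aux=13
item=11: not even; aux=24
item=-2: even, acc = 10*2+(-2) = 18; aux=25
item=8: even, acc = 18*2+8 = 44; aux=26
item=-1: not even; aux=25
item=2: even, acc = 44*2+2 = 90; aux=26
item=4: even, acc = 90*2+4 = 184; aux=27
acc-aux = 184-27 = 157

157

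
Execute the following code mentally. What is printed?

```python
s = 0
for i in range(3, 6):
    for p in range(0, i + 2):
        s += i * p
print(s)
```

i=3,p=0: s = 0+0 = 0
i=3,p=1: s = 0+3 = 3
i=3,p=2: s = 3+6 = 9
i=3,p=3: s = 9+9 = 18
i=3,p=4: s = 18+12 = 30
i=4,p=0: s = 30+0 = 30
i=4,p=1: s = 30+4 = 34
i=4,p=2: s = 34+8 = 42
i=4,p=3: s = 42+12 = 54
i=4,p=4: s = 54+16 = 70
i=4,p=5: s = 70+20 = 90
i=5,p=0: s = 90+0 = 90
i=5,p=1: s = 90+5 = 95
i=5,p=2: s = 95+10 = 105
i=5,p=3: s = 105+15 = 120
i=5,p=4: s = 120+20 = 140
i=5,p=5: s = 140+25 = 165
i=5,p=6: s = 165+30 = 195

195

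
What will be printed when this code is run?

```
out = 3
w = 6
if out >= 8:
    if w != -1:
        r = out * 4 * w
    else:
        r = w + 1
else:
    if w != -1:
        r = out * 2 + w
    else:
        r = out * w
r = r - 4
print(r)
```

out=3, w=6
out >= 8 is False; w != -1 is True
→ r = out * 2 + w = 12
r = 12-4 = 8

8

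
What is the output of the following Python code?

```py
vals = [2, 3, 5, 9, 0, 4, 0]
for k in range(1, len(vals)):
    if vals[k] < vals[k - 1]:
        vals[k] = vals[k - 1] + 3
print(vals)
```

k=1: 3>=2, unchanged → [2, 3, 5, 9, 0, 4, 0]
k=2: 5>=3, unchanged → [2, 3, 5, 9, 0, 4, 0]
k=3: 9>=5, unchanged → [2, 3, 5, 9, 0, 4, 0]
k=4: 0<9, vals[4] = 9+3 = 12 → [2, 3, 5, 9, 12, 4, 0]
k=5: 4<12, vals[5] = 12+3 = 15 → [2, 3, 5, 9, 12, 15, 0]
k=6: 0<15, vals[6] = 15+3 = 18 → [2, 3, 5, 9, 12, 15, 18]

[2, 3, 5, 9, 12, 15, 18]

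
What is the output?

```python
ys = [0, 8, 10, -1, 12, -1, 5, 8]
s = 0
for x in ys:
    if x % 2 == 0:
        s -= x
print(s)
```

-38

x=0: even, s = 0-0 = 0
x=8: even, s = 0-8 = -8
x=10: even, s = (-8)-10 = -18
x=-1: not even
x=12: even, s = (-18)-12 = -30
x=-1: not even
x=5: not even
x=8: even, s = (-30)-8 = -38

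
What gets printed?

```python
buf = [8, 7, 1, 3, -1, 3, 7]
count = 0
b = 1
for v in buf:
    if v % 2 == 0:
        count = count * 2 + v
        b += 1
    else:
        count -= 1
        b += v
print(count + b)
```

24

v=8: even, count = 0*2+8 = 8; b=2
v=7: not even, count = 8-1 = 7; b=9
v=1: not even, count = 7-1 = 6; b=10
v=3: not even, count = 6-1 = 5; b=13
v=-1: not even, count = 5-1 = 4; b=12
v=3: not even, count = 4-1 = 3; b=15
v=7: not even, count = 3-1 = 2; b=22
count+b = 2+22 = 24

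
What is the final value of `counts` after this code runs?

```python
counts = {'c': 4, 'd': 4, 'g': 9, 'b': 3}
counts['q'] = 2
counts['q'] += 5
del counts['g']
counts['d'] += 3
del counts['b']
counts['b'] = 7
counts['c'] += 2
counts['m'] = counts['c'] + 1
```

{'c': 6, 'd': 7, 'q': 7, 'b': 7, 'm': 7}

counts['q'] = 2 → {'c': 4, 'd': 4, 'g': 9, 'b': 3, 'q': 2}
counts['q'] = 2+5 = 7 → {'c': 4, 'd': 4, 'g': 9, 'b': 3, 'q': 7}
del 'g' → {'c': 4, 'd': 4, 'b': 3, 'q': 7}
counts['d'] = 4+3 = 7 → {'c': 4, 'd': 7, 'b': 3, 'q': 7}
del 'b' → {'c': 4, 'd': 7, 'q': 7}
counts['b'] = 7 → {'c': 4, 'd': 7, 'q': 7, 'b': 7}
counts['c'] = 4+2 = 6 → {'c': 6, 'd': 7, 'q': 7, 'b': 7}
counts['m'] = counts['c']+1 = 7 → {'c': 6, 'd': 7, 'q': 7, 'b': 7, 'm': 7}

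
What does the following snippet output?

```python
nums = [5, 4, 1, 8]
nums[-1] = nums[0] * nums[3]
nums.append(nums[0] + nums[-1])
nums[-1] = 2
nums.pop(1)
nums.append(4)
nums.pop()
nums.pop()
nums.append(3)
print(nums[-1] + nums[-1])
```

nums[-1] = nums[0]*nums[3] = 5*8 = 40 → [5, 4, 1, 40]
append nums[0]+nums[-1] = 5+40 = 45 → [5, 4, 1, 40, 45]
nums[-1] = 2 → [5, 4, 1, 40, 2]
pop(1) removes 4 → [5, 1, 40, 2]
append 4 → [5, 1, 40, 2, 4]
pop() removes 4 → [5, 1, 40, 2]
pop() removes 2 → [5, 1, 40]
append 3 → [5, 1, 40, 3]
nums[-1]+nums[-1] = 3+3 = 6

6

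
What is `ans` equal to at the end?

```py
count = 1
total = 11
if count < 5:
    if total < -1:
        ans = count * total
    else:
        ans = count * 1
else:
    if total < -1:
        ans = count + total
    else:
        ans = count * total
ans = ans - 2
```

count=1, total=11
count < 5 is True; total < -1 is False
→ ans = count * 1 = 1
ans = 1-2 = -1

-1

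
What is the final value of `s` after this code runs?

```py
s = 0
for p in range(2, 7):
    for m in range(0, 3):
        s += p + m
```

p=2,m=0: s = 0+2 = 2
p=2,m=1: s = 2+3 = 5
p=2,m=2: s = 5+4 = 9
p=3,m=0: s = 9+3 = 12
p=3,m=1: s = 12+4 = 16
p=3,m=2: s = 16+5 = 21
p=4,m=0: s = 21+4 = 25
p=4,m=1: s = 25+5 = 30
p=4,m=2: s = 30+6 = 36
p=5,m=0: s = 36+5 = 41
p=5,m=1: s = 41+6 = 47
p=5,m=2: s = 47+7 = 54
p=6,m=0: s = 54+6 = 60
p=6,m=1: s = 60+7 = 67
p=6,m=2: s = 67+8 = 75

75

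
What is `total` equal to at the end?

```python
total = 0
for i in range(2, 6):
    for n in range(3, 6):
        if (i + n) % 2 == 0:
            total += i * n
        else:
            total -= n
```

i=2,n=3: odd sum, total = 0-3 = -3
i=2,n=4: even sum, total = (-3)+8 = 5
i=2,n=5: odd sum, total = 5-5 = 0
i=3,n=3: even sum, total = 0+9 = 9
i=3,n=4: odd sum, total = 9-4 = 5
i=3,n=5: even sum, total = 5+15 = 20
i=4,n=3: odd sum, total = 20-3 = 17
i=4,n=4: even sum, total = 17+16 = 33
i=4,n=5: odd sum, total = 33-5 = 28
i=5,n=3: even sum, total = 28+15 = 43
i=5,n=4: odd sum, total = 43-4 = 39
i=5,n=5: even sum, total = 39+25 = 64

64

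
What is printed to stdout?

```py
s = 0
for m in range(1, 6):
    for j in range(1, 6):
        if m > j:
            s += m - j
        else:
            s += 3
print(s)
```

m=1,j=1: not 1>1, s = 0+3 = 3
m=1,j=2: not 1>2, s = 3+3 = 6
m=1,j=3: not 1>3, s = 6+3 = 9
m=1,j=4: not 1>4, s = 9+3 = 12
m=1,j=5: not 1>5, s = 12+3 = 15
m=2,j=1: 2>1, s = 15+1 = 16
m=2,j=2: not 2>2, s = 16+3 = 19
m=2,j=3: not 2>3, s = 19+3 = 22
m=2,j=4: not 2>4, s = 22+3 = 25
m=2,j=5: not 2>5, s = 25+3 = 28
m=3,j=1: 3>1, s = 28+2 = 30
m=3,j=2: 3>2, s = 30+1 = 31
m=3,j=3: not 3>3, s = 31+3 = 34
m=3,j=4: not 3>4, s = 34+3 = 37
m=3,j=5: not 3>5, s = 37+3 = 40
m=4,j=1: 4>1, s = 40+3 = 43
m=4,j=2: 4>2, s = 43+2 = 45
m=4,j=3: 4>3, s = 45+1 = 46
m=4,j=4: not 4>4, s = 46+3 = 49
m=4,j=5: not 4>5, s = 49+3 = 52
m=5,j=1: 5>1, s = 52+4 = 56
m=5,j=2: 5>2, s = 56+3 = 59
m=5,j=3: 5>3, s = 59+2 = 61
m=5,j=4: 5>4, s = 61+1 = 62
m=5,j=5: not 5>5, s = 62+3 = 65

65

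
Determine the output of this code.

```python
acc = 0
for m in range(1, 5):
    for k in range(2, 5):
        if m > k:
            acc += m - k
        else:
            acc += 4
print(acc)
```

40

m=1,k=2: not 1>2, acc = 0+4 = 4
m=1,k=3: not 1>3, acc = 4+4 = 8
m=1,k=4: not 1>4, acc = 8+4 = 12
m=2,k=2: not 2>2, acc = 12+4 = 16
m=2,k=3: not 2>3, acc = 16+4 = 20
m=2,k=4: not 2>4, acc = 20+4 = 24
m=3,k=2: 3>2, acc = 24+1 = 25
m=3,k=3: not 3>3, acc = 25+4 = 29
m=3,k=4: not 3>4, acc = 29+4 = 33
m=4,k=2: 4>2, acc = 33+2 = 35
m=4,k=3: 4>3, acc = 35+1 = 36
m=4,k=4: not 4>4, acc = 36+4 = 40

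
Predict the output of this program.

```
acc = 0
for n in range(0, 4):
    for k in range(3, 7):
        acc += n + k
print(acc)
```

96

n=0,k=3: acc = 0+3 = 3
n=0,k=4: acc = 3+4 = 7
n=0,k=5: acc = 7+5 = 12
n=0,k=6: acc = 12+6 = 18
n=1,k=3: acc = 18+4 = 22
n=1,k=4: acc = 22+5 = 27
n=1,k=5: acc = 27+6 = 33
n=1,k=6: acc = 33+7 = 40
n=2,k=3: acc = 40+5 = 45
n=2,k=4: acc = 45+6 = 51
n=2,k=5: acc = 51+7 = 58
n=2,k=6: acc = 58+8 = 66
n=3,k=3: acc = 66+6 = 72
n=3,k=4: acc = 72+7 = 79
n=3,k=5: acc = 79+8 = 87
n=3,k=6: acc = 87+9 = 96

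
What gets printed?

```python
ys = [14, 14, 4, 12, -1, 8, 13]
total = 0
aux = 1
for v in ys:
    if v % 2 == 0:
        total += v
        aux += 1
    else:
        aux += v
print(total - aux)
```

v=14: even, total = 0+14 = 14; aux=2
v=14: even, total = 14+14 = 28; aux=3
v=4: even, total = 28+4 = 32; aux=4
v=12: even, total = 32+12 = 44; aux=5
v=-1: not even; aux=4
v=8: even, total = 44+8 = 52; aux=5
v=13: not even; aux=18
total-aux = 52-18 = 34

34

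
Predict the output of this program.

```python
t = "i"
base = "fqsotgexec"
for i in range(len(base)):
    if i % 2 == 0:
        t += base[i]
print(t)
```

i=0: add 'f' → 'if'
i=1: skip
i=2: add 's' → 'ifs'
i=3: skip
i=4: add 't' → 'ifst'
i=5: skip
i=6: add 'e' → 'ifste'
i=7: skip
i=8: add 'e' → 'ifstee'
i=9: skip

ifstee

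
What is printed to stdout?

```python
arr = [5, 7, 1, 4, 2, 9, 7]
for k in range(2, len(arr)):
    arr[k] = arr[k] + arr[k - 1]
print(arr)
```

[5, 7, 8, 12, 14, 23, 30]

k=2: arr[2] = 1+7 = 8 → [5, 7, 8, 4, 2, 9, 7]
k=3: arr[3] = 4+8 = 12 → [5, 7, 8, 12, 2, 9, 7]
k=4: arr[4] = 2+12 = 14 → [5, 7, 8, 12, 14, 9, 7]
k=5: arr[5] = 9+14 = 23 → [5, 7, 8, 12, 14, 23, 7]
k=6: arr[6] = 7+23 = 30 → [5, 7, 8, 12, 14, 23, 30]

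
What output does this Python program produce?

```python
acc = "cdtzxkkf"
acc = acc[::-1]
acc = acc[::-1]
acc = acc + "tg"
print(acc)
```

reverse → 'fkkxztdc'
reverse → 'cdtzxkkf'
+ 'tg' → 'cdtzxkkftg'

cdtzxkkftg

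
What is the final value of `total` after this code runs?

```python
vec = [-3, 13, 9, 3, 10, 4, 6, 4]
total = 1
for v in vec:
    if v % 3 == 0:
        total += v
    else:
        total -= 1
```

12

v=-3: %3==0, total = 1+(-3) = -2
v=13: not %3==0, total = (-2)-1 = -3
v=9: %3==0, total = (-3)+9 = 6
v=3: %3==0, total = 6+3 = 9
v=10: not %3==0, total = 9-1 = 8
v=4: not %3==0, total = 8-1 = 7
v=6: %3==0, total = 7+6 = 13
v=4: not %3==0, total = 13-1 = 12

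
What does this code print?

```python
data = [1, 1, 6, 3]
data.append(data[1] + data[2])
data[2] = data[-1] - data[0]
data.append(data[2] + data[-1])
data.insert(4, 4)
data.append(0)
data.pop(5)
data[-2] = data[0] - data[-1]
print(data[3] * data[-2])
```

append data[1]+data[2] = 1+6 = 7 → [1, 1, 6, 3, 7]
data[2] = data[-1]-data[0] = 7-1 = 6 → [1, 1, 6, 3, 7]
append data[2]+data[-1] = 6+7 = 13 → [1, 1, 6, 3, 7, 13]
insert 4 at 4 → [1, 1, 6, 3, 4, 7, 13]
append 0 → [1, 1, 6, 3, 4, 7, 13, 0]
pop(5) removes 7 → [1, 1, 6, 3, 4, 13, 0]
data[-2] = data[0]-data[-1] = 1-0 = 1 → [1, 1, 6, 3, 4, 1, 0]
data[3]*data[-2] = 3*1 = 3

3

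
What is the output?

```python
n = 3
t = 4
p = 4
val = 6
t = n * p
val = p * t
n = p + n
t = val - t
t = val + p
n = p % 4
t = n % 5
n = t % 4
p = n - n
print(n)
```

0

t = 3*4 = 12
val = 4*12 = 48
n = 4+3 = 7
t = 48-12 = 36
t = 48+4 = 52
n = 4%4 = 0
t = 0%5 = 0
n = 0%4 = 0
p = 0-0 = 0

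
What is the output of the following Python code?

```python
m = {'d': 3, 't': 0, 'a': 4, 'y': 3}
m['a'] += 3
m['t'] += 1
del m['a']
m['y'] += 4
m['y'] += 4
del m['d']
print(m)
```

m['a'] = 4+3 = 7 → {'d': 3, 't': 0, 'a': 7, 'y': 3}
m['t'] = 0+1 = 1 → {'d': 3, 't': 1, 'a': 7, 'y': 3}
del 'a' → {'d': 3, 't': 1, 'y': 3}
m['y'] = 3+4 = 7 → {'d': 3, 't': 1, 'y': 7}
m['y'] = 7+4 = 11 → {'d': 3, 't': 1, 'y': 11}
del 'd' → {'t': 1, 'y': 11}

{'t': 1, 'y': 11}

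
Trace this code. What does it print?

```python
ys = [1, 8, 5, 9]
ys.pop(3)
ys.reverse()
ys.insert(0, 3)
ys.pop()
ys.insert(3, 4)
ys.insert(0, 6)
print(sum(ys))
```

pop(3) removes 9 → [1, 8, 5]
reverse → [5, 8, 1]
insert 3 at 0 → [3, 5, 8, 1]
pop() removes 1 → [3, 5, 8]
insert 4 at 3 → [3, 5, 8, 4]
insert 6 at 0 → [6, 3, 5, 8, 4]
sum = 26

26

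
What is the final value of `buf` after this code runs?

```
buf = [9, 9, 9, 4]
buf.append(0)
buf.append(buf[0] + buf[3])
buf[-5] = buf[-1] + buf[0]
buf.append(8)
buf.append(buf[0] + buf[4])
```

append 0 → [9, 9, 9, 4, 0]
append buf[0]+buf[3] = 9+4 = 13 → [9, 9, 9, 4, 0, 13]
buf[-5] = buf[-1]+buf[0] = 13+9 = 22 → [9, 22, 9, 4, 0, 13]
append 8 → [9, 22, 9, 4, 0, 13, 8]
append buf[0]+buf[4] = 9+0 = 9 → [9, 22, 9, 4, 0, 13, 8, 9]

[9, 22, 9, 4, 0, 13, 8, 9]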